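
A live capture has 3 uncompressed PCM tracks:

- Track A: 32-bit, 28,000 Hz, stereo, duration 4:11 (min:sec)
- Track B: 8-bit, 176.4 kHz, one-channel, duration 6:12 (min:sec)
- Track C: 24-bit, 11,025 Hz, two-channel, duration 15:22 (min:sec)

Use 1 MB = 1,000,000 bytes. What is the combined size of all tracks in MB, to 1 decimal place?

Track A: 4:11 (min:sec) = 251 s; 28,000 × 251 × 4 × 2 = 56,224,000 bytes.
Track B: 6:12 (min:sec) = 372 s; 176,400 × 372 × 1 × 1 = 65,620,800 bytes.
Track C: 15:22 (min:sec) = 922 s; 11,025 × 922 × 3 × 2 = 60,990,300 bytes.
Total = 182,835,100 bytes = 182.8 MB.

182.8 MB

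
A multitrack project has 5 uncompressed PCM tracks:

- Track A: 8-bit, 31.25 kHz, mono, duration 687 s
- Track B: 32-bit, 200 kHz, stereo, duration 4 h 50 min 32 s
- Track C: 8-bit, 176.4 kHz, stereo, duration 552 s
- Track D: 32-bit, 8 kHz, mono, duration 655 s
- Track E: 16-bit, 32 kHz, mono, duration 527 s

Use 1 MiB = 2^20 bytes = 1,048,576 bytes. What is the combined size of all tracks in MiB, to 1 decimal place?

26857.5 MiB

Track A: 31,250 × 687 × 1 × 1 = 21,468,750 bytes.
Track B: 4 h 50 min 32 s = 17,432 s; 200,000 × 17,432 × 4 × 2 = 27,891,200,000 bytes.
Track C: 176,400 × 552 × 1 × 2 = 194,745,600 bytes.
Track D: 8,000 × 655 × 4 × 1 = 20,960,000 bytes.
Track E: 32,000 × 527 × 2 × 1 = 33,728,000 bytes.
Total = 28,162,102,350 bytes = 26857.5 MiB.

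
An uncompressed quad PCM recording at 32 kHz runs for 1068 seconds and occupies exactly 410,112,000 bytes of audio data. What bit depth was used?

24 bits

Bytes per sample = 410,112,000 / (32,000 × 1,068 × 4) = 410,112,000 / 136,704,000 = 3.
Bit depth = 3 × 8 = 24 bits.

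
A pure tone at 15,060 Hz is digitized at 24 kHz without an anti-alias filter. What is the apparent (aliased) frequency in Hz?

8,940 Hz

Nyquist = 24,000/2 = 12,000 Hz; 15,060 Hz exceeds it.
Alias = |15,060 − 1×24,000| = |15,060 − 24,000| = 8,940 Hz.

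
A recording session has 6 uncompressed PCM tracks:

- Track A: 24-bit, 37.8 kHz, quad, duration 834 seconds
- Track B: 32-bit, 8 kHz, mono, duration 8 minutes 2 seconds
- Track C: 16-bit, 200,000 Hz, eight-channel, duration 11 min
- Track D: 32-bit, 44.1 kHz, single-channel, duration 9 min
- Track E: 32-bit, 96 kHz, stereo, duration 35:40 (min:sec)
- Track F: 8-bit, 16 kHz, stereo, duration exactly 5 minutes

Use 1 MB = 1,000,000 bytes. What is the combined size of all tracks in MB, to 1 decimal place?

Track A: 37,800 × 834 × 3 × 4 = 378,302,400 bytes.
Track B: 8 minutes 2 seconds = 482 s; 8,000 × 482 × 4 × 1 = 15,424,000 bytes.
Track C: 11 min = 660 s; 200,000 × 660 × 2 × 8 = 2,112,000,000 bytes.
Track D: 9 min = 540 s; 44,100 × 540 × 4 × 1 = 95,256,000 bytes.
Track E: 35:40 (min:sec) = 2,140 s; 96,000 × 2,140 × 4 × 2 = 1,643,520,000 bytes.
Track F: exactly 5 minutes = 300 s; 16,000 × 300 × 1 × 2 = 9,600,000 bytes.
Total = 4,254,102,400 bytes = 4254.1 MB.

4254.1 MB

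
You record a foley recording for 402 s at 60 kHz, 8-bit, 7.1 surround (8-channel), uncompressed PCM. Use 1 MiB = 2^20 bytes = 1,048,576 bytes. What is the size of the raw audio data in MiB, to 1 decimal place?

Bytes = 60,000 samples/s × 402 s × 1 bytes/sample × 8 ch = 192,960,000 bytes.
192,960,000 / 1,048,576 = 184.0 MiB.

184.0 MiB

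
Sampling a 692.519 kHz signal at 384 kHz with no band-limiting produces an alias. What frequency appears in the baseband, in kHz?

Nyquist = 384,000/2 = 192,000 Hz; 692,519 Hz exceeds it.
Alias = |692,519 − 2×384,000| = |692,519 − 768,000| = 75,481 Hz = 75.481 kHz.

75.481 kHz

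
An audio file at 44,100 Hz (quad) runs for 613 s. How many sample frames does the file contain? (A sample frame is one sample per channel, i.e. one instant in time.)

27,033,300 sample frames

44,100 samples/s × 613 s = 27,033,300 frames.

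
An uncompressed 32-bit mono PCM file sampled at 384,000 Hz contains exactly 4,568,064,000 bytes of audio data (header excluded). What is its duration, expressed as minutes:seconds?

Byte rate = 384,000 × 4 × 1 = 1,536,000 bytes/s.
Duration = 4,568,064,000 / 1,536,000 = 2,974 s.
2,974 s = 49:34.

49:34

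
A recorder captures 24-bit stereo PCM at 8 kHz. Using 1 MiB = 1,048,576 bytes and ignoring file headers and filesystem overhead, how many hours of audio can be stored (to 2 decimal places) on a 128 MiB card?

0.78 hours

Uncompressed byte rate = 8,000 × 3 × 2 = 48,000 bytes/s.
Capacity = 128 × 1,048,576 = 134,217,728 bytes.
134,217,728 / 48,000 ≈ 2796.2 s → 0.78 hours.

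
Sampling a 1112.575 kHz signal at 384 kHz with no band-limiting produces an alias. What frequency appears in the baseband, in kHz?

39.425 kHz

Nyquist = 384,000/2 = 192,000 Hz; 1,112,575 Hz exceeds it.
Alias = |1,112,575 − 3×384,000| = |1,112,575 − 1,152,000| = 39,425 Hz = 39.425 kHz.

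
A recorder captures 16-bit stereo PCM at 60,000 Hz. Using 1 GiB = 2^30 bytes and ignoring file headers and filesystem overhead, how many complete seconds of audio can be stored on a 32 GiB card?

143,165 seconds

Uncompressed byte rate = 60,000 × 2 × 2 = 240,000 bytes/s.
Capacity = 32 × 1,073,741,824 = 34,359,738,368 bytes.
34,359,738,368 / 240,000 ≈ 143165.58 s → 143,165 seconds.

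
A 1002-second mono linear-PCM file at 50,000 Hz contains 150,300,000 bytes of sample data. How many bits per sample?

24 bits

Bytes per sample = 150,300,000 / (50,000 × 1,002 × 1) = 150,300,000 / 50,100,000 = 3.
Bit depth = 3 × 8 = 24 bits.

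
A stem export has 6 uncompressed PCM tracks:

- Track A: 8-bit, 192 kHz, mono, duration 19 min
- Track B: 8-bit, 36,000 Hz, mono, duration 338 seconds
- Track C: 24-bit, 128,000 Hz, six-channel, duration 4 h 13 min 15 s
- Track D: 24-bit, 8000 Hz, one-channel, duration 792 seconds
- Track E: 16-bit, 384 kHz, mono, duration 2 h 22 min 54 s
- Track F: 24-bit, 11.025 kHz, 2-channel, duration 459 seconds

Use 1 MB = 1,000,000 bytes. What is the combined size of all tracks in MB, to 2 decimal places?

41874.53 MB

Track A: 19 min = 1,140 s; 192,000 × 1,140 × 1 × 1 = 218,880,000 bytes.
Track B: 36,000 × 338 × 1 × 1 = 12,168,000 bytes.
Track C: 4 h 13 min 15 s = 15,195 s; 128,000 × 15,195 × 3 × 6 = 35,009,280,000 bytes.
Track D: 8,000 × 792 × 3 × 1 = 19,008,000 bytes.
Track E: 2 h 22 min 54 s = 8,574 s; 384,000 × 8,574 × 2 × 1 = 6,584,832,000 bytes.
Track F: 11,025 × 459 × 3 × 2 = 30,362,850 bytes.
Total = 41,874,530,850 bytes = 41874.53 MB.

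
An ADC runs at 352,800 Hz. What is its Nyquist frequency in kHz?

176.4 kHz

Nyquist frequency = sample rate / 2 = 352,800 / 2 = 176.4 kHz.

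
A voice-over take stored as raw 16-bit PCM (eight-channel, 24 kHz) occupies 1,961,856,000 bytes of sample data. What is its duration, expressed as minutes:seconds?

Byte rate = 24,000 × 2 × 8 = 384,000 bytes/s.
Duration = 1,961,856,000 / 384,000 = 5,109 s.
5,109 s = 85:09.

85:09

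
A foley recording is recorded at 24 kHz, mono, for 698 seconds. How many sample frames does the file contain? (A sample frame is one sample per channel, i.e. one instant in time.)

24,000 samples/s × 698 s = 16,752,000 frames.

16,752,000 sample frames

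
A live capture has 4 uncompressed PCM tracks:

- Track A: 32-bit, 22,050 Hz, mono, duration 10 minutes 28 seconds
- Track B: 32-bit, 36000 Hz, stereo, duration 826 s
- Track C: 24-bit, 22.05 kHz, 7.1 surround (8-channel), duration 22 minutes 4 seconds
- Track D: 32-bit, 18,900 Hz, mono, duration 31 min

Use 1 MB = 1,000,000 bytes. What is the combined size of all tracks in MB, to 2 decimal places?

Track A: 10 minutes 28 seconds = 628 s; 22,050 × 628 × 4 × 1 = 55,389,600 bytes.
Track B: 36,000 × 826 × 4 × 2 = 237,888,000 bytes.
Track C: 22 minutes 4 seconds = 1,324 s; 22,050 × 1,324 × 3 × 8 = 700,660,800 bytes.
Track D: 31 min = 1,860 s; 18,900 × 1,860 × 4 × 1 = 140,616,000 bytes.
Total = 1,134,554,400 bytes = 1134.55 MB.

1134.55 MB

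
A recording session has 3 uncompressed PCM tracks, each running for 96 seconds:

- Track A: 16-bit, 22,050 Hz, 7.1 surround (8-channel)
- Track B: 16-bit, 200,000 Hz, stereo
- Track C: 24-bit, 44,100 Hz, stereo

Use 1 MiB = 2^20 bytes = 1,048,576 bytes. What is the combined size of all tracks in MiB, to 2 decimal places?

129.77 MiB

Track A: 22,050 × 96 × 2 × 8 = 33,868,800 bytes.
Track B: 200,000 × 96 × 2 × 2 = 76,800,000 bytes.
Track C: 44,100 × 96 × 3 × 2 = 25,401,600 bytes.
Total = 136,070,400 bytes = 129.77 MiB.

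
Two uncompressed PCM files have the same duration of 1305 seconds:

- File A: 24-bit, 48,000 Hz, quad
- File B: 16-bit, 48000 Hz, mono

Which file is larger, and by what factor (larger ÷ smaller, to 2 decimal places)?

File A: 48,000 × 3 × 4 = 576,000 bytes/s.
File B: 48,000 × 2 × 1 = 96,000 bytes/s.
File A is larger; ratio = 751,680,000 / 125,280,000 = 6.00.

File A, by a factor of 6.00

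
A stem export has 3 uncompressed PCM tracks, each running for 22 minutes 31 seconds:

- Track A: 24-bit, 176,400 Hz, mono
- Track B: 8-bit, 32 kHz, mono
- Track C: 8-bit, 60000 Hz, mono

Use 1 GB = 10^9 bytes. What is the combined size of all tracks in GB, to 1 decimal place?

0.8 GB

22 minutes 31 seconds = 1,351 s.
Track A: 176,400 × 1,351 × 3 × 1 = 714,949,200 bytes.
Track B: 32,000 × 1,351 × 1 × 1 = 43,232,000 bytes.
Track C: 60,000 × 1,351 × 1 × 1 = 81,060,000 bytes.
Total = 839,241,200 bytes = 0.8 GB.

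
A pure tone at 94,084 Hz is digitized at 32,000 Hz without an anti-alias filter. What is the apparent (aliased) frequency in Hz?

Nyquist = 32,000/2 = 16,000 Hz; 94,084 Hz exceeds it.
Alias = |94,084 − 3×32,000| = |94,084 − 96,000| = 1,916 Hz.

1,916 Hz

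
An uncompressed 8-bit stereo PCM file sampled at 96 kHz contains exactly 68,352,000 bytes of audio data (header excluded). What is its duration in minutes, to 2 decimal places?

Byte rate = 96,000 × 1 × 2 = 192,000 bytes/s.
Duration = 68,352,000 / 192,000 = 356 s.
356 s / 60 = 5.93 minutes.

5.93 minutes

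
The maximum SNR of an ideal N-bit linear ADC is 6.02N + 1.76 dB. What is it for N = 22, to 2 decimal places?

6.02 × 22 + 1.76 = 134.20 dB.

134.20 dB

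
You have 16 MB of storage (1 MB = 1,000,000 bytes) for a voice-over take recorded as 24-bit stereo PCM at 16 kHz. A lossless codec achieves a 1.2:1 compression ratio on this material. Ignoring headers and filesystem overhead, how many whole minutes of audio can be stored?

3 minutes

Uncompressed byte rate = 16,000 × 3 × 2 = 96,000 bytes/s.
After 1.2:1 compression, effective rate ≈ 80000 bytes/s.
Capacity = 16 × 1,000,000 = 16,000,000 bytes.
16,000,000 / effective rate ≈ 200 s → 3 minutes.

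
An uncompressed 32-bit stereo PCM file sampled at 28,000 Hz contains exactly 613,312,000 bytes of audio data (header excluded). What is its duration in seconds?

Byte rate = 28,000 × 4 × 2 = 224,000 bytes/s.
Duration = 613,312,000 / 224,000 = 2,738 s.

2,738 seconds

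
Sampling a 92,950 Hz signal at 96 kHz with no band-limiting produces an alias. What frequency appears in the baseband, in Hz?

Nyquist = 96,000/2 = 48,000 Hz; 92,950 Hz exceeds it.
Alias = |92,950 − 1×96,000| = |92,950 − 96,000| = 3,050 Hz.

3,050 Hz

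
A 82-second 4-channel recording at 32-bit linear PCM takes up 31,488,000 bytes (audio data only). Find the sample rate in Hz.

24,000 Hz

Bytes = sample_rate × seconds × bytes_per_sample × channels.
sample_rate = 31,488,000 / (82 × 4 × 4) = 31,488,000 / 1,312 = 24,000 Hz.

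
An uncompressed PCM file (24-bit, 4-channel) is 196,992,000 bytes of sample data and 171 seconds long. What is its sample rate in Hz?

Bytes = sample_rate × seconds × bytes_per_sample × channels.
sample_rate = 196,992,000 / (171 × 3 × 4) = 196,992,000 / 2,052 = 96,000 Hz.

96,000 Hz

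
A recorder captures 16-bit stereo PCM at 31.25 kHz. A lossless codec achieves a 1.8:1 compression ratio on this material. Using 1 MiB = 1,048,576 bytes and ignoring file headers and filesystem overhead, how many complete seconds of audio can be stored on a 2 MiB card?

30 seconds

Uncompressed byte rate = 31,250 × 2 × 2 = 125,000 bytes/s.
After 1.8:1 compression, effective rate ≈ 69444.44 bytes/s.
Capacity = 2 × 1,048,576 = 2,097,152 bytes.
2,097,152 / effective rate ≈ 30.2 s → 30 seconds.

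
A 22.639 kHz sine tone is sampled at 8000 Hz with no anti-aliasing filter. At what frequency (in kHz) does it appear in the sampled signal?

1.361 kHz

Nyquist = 8,000/2 = 4,000 Hz; 22,639 Hz exceeds it.
Alias = |22,639 − 3×8,000| = |22,639 − 24,000| = 1,361 Hz = 1.361 kHz.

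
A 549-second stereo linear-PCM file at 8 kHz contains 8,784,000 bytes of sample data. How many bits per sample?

Bytes per sample = 8,784,000 / (8,000 × 549 × 2) = 8,784,000 / 8,784,000 = 1.
Bit depth = 1 × 8 = 8 bits.

8 bits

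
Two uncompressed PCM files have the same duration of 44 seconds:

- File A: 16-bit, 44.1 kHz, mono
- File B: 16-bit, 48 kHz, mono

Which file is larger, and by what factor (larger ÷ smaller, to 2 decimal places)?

File B, by a factor of 1.09

File A: 44,100 × 2 × 1 = 88,200 bytes/s.
File B: 48,000 × 2 × 1 = 96,000 bytes/s.
File B is larger; ratio = 4,224,000 / 3,880,800 = 1.09.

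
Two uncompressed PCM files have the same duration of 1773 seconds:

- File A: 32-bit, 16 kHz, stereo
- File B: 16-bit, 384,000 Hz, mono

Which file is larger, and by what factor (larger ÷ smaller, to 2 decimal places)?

File A: 16,000 × 4 × 2 = 128,000 bytes/s.
File B: 384,000 × 2 × 1 = 768,000 bytes/s.
File B is larger; ratio = 1,361,664,000 / 226,944,000 = 6.00.

File B, by a factor of 6.00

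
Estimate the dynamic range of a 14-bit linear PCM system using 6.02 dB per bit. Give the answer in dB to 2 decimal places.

14 × 6.02 = 84.28 dB.

84.28 dB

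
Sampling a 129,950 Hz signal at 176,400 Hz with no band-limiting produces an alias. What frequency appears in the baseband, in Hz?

46,450 Hz

Nyquist = 176,400/2 = 88,200 Hz; 129,950 Hz exceeds it.
Alias = |129,950 − 1×176,400| = |129,950 − 176,400| = 46,450 Hz.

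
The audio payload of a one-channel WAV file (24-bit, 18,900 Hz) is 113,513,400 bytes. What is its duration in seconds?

2,002 seconds

Byte rate = 18,900 × 3 × 1 = 56,700 bytes/s.
Duration = 113,513,400 / 56,700 = 2,002 s.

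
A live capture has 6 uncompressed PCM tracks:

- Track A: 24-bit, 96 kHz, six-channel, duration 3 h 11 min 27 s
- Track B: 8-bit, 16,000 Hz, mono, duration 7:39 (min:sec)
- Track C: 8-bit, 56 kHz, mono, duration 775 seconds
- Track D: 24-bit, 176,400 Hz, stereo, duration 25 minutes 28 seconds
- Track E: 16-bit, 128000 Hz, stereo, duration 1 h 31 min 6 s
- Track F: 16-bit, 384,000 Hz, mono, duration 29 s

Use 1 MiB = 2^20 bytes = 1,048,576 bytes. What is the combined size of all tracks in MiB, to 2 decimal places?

Track A: 3 h 11 min 27 s = 11,487 s; 96,000 × 11,487 × 3 × 6 = 19,849,536,000 bytes.
Track B: 7:39 (min:sec) = 459 s; 16,000 × 459 × 1 × 1 = 7,344,000 bytes.
Track C: 56,000 × 775 × 1 × 1 = 43,400,000 bytes.
Track D: 25 minutes 28 seconds = 1,528 s; 176,400 × 1,528 × 3 × 2 = 1,617,235,200 bytes.
Track E: 1 h 31 min 6 s = 5,466 s; 128,000 × 5,466 × 2 × 2 = 2,798,592,000 bytes.
Track F: 384,000 × 29 × 2 × 1 = 22,272,000 bytes.
Total = 24,338,379,200 bytes = 23210.89 MiB.

23210.89 MiB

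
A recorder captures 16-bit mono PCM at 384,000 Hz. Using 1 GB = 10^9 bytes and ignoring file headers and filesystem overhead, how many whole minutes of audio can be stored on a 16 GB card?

Uncompressed byte rate = 384,000 × 2 × 1 = 768,000 bytes/s.
Capacity = 16 × 1,000,000,000 = 16,000,000,000 bytes.
16,000,000,000 / 768,000 ≈ 20833.33 s → 347 minutes.

347 minutes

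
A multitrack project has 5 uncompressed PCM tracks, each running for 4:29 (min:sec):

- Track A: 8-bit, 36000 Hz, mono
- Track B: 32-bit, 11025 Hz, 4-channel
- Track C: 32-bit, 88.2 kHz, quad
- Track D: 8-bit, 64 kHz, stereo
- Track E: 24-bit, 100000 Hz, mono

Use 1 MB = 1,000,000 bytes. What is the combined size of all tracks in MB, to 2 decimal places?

551.88 MB

4:29 (min:sec) = 269 s.
Track A: 36,000 × 269 × 1 × 1 = 9,684,000 bytes.
Track B: 11,025 × 269 × 4 × 4 = 47,451,600 bytes.
Track C: 88,200 × 269 × 4 × 4 = 379,612,800 bytes.
Track D: 64,000 × 269 × 1 × 2 = 34,432,000 bytes.
Track E: 100,000 × 269 × 3 × 1 = 80,700,000 bytes.
Total = 551,880,400 bytes = 551.88 MB.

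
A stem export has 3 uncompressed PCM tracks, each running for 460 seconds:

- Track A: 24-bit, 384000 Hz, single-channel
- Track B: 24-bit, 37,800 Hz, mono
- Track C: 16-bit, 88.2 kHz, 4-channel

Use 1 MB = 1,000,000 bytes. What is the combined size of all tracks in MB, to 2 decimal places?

Track A: 384,000 × 460 × 3 × 1 = 529,920,000 bytes.
Track B: 37,800 × 460 × 3 × 1 = 52,164,000 bytes.
Track C: 88,200 × 460 × 2 × 4 = 324,576,000 bytes.
Total = 906,660,000 bytes = 906.66 MB.

906.66 MB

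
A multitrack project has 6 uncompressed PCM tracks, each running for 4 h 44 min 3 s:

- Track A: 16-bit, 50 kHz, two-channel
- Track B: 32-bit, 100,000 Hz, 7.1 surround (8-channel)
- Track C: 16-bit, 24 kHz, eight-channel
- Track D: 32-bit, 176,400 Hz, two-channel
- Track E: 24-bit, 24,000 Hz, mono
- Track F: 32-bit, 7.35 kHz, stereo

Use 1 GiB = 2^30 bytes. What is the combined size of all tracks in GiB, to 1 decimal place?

4 h 44 min 3 s = 17,043 s.
Track A: 50,000 × 17,043 × 2 × 2 = 3,408,600,000 bytes.
Track B: 100,000 × 17,043 × 4 × 8 = 54,537,600,000 bytes.
Track C: 24,000 × 17,043 × 2 × 8 = 6,544,512,000 bytes.
Track D: 176,400 × 17,043 × 4 × 2 = 24,051,081,600 bytes.
Track E: 24,000 × 17,043 × 3 × 1 = 1,227,096,000 bytes.
Track F: 7,350 × 17,043 × 4 × 2 = 1,002,128,400 bytes.
Total = 90,771,018,000 bytes = 84.5 GiB.

84.5 GiB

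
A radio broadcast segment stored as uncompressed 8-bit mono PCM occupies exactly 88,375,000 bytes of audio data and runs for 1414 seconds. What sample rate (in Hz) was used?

Bytes = sample_rate × seconds × bytes_per_sample × channels.
sample_rate = 88,375,000 / (1,414 × 1 × 1) = 88,375,000 / 1,414 = 62,500 Hz.

62,500 Hz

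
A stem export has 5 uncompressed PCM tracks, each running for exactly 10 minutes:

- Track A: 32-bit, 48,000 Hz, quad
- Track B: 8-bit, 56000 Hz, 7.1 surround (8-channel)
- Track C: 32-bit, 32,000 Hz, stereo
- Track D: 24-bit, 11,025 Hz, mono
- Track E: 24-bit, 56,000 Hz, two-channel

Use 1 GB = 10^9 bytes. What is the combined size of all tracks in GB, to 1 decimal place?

exactly 10 minutes = 600 s.
Track A: 48,000 × 600 × 4 × 4 = 460,800,000 bytes.
Track B: 56,000 × 600 × 1 × 8 = 268,800,000 bytes.
Track C: 32,000 × 600 × 4 × 2 = 153,600,000 bytes.
Track D: 11,025 × 600 × 3 × 1 = 19,845,000 bytes.
Track E: 56,000 × 600 × 3 × 2 = 201,600,000 bytes.
Total = 1,104,645,000 bytes = 1.1 GB.

1.1 GB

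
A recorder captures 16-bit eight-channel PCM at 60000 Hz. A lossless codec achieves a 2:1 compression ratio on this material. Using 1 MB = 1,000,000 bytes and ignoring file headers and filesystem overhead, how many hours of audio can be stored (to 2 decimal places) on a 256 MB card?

Uncompressed byte rate = 60,000 × 2 × 8 = 960,000 bytes/s.
After 2:1 compression, effective rate ≈ 480000 bytes/s.
Capacity = 256 × 1,000,000 = 256,000,000 bytes.
256,000,000 / effective rate ≈ 533.33 s → 0.15 hours.

0.15 hours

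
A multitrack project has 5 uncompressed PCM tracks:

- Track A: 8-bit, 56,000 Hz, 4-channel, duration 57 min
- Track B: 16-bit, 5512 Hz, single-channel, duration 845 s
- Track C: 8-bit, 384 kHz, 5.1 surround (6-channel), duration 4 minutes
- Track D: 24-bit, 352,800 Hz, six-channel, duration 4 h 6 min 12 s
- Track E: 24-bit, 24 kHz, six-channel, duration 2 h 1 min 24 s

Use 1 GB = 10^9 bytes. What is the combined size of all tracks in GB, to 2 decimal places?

98.28 GB

Track A: 57 min = 3,420 s; 56,000 × 3,420 × 1 × 4 = 766,080,000 bytes.
Track B: 5,512 × 845 × 2 × 1 = 9,315,280 bytes.
Track C: 4 minutes = 240 s; 384,000 × 240 × 1 × 6 = 552,960,000 bytes.
Track D: 4 h 6 min 12 s = 14,772 s; 352,800 × 14,772 × 3 × 6 = 93,808,108,800 bytes.
Track E: 2 h 1 min 24 s = 7,284 s; 24,000 × 7,284 × 3 × 6 = 3,146,688,000 bytes.
Total = 98,283,152,080 bytes = 98.28 GB.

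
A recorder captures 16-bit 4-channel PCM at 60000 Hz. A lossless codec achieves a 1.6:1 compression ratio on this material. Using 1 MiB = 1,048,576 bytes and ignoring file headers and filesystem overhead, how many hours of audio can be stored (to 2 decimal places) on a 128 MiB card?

0.12 hours

Uncompressed byte rate = 60,000 × 2 × 4 = 480,000 bytes/s.
After 1.6:1 compression, effective rate ≈ 300000 bytes/s.
Capacity = 128 × 1,048,576 = 134,217,728 bytes.
134,217,728 / effective rate ≈ 447.39 s → 0.12 hours.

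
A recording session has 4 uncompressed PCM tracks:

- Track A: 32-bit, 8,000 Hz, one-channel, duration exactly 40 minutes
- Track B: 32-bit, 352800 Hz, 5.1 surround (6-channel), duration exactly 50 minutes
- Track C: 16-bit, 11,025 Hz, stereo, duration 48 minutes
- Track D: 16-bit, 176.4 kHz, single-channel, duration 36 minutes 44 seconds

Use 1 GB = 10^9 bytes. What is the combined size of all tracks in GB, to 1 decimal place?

26.4 GB

Track A: exactly 40 minutes = 2,400 s; 8,000 × 2,400 × 4 × 1 = 76,800,000 bytes.
Track B: exactly 50 minutes = 3,000 s; 352,800 × 3,000 × 4 × 6 = 25,401,600,000 bytes.
Track C: 48 minutes = 2,880 s; 11,025 × 2,880 × 2 × 2 = 127,008,000 bytes.
Track D: 36 minutes 44 seconds = 2,204 s; 176,400 × 2,204 × 2 × 1 = 777,571,200 bytes.
Total = 26,382,979,200 bytes = 26.4 GB.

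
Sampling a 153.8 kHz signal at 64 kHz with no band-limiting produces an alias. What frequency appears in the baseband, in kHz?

Nyquist = 64,000/2 = 32,000 Hz; 153,800 Hz exceeds it.
Alias = |153,800 − 2×64,000| = |153,800 − 128,000| = 25,800 Hz = 25.8 kHz.

25.8 kHz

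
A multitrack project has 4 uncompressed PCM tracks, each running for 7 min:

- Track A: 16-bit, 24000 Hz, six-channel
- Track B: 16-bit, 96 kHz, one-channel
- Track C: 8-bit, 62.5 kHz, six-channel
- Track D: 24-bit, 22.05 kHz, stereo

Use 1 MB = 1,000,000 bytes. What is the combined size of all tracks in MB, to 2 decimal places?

7 min = 420 s.
Track A: 24,000 × 420 × 2 × 6 = 120,960,000 bytes.
Track B: 96,000 × 420 × 2 × 1 = 80,640,000 bytes.
Track C: 62,500 × 420 × 1 × 6 = 157,500,000 bytes.
Track D: 22,050 × 420 × 3 × 2 = 55,566,000 bytes.
Total = 414,666,000 bytes = 414.67 MB.

414.67 MB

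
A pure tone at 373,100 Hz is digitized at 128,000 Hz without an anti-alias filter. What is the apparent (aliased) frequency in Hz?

Nyquist = 128,000/2 = 64,000 Hz; 373,100 Hz exceeds it.
Alias = |373,100 − 3×128,000| = |373,100 − 384,000| = 10,900 Hz.

10,900 Hz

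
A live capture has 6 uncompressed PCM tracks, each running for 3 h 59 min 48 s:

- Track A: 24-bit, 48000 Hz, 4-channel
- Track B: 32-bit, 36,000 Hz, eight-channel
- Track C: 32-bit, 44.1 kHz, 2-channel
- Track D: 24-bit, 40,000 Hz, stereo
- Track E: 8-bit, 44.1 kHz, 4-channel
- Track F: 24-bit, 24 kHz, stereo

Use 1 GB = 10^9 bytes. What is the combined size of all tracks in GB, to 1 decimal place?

3 h 59 min 48 s = 14,388 s.
Track A: 48,000 × 14,388 × 3 × 4 = 8,287,488,000 bytes.
Track B: 36,000 × 14,388 × 4 × 8 = 16,574,976,000 bytes.
Track C: 44,100 × 14,388 × 4 × 2 = 5,076,086,400 bytes.
Track D: 40,000 × 14,388 × 3 × 2 = 3,453,120,000 bytes.
Track E: 44,100 × 14,388 × 1 × 4 = 2,538,043,200 bytes.
Track F: 24,000 × 14,388 × 3 × 2 = 2,071,872,000 bytes.
Total = 38,001,585,600 bytes = 38.0 GB.

38.0 GB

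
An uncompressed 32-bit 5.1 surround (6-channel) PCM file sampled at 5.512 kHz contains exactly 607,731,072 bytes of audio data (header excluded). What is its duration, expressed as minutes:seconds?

Byte rate = 5,512 × 4 × 6 = 132,288 bytes/s.
Duration = 607,731,072 / 132,288 = 4,594 s.
4,594 s = 76:34.

76:34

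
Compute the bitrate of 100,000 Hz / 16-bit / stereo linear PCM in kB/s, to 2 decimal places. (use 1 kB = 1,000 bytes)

400.00 kB/s

Bit rate = 100,000 × 16 × 2 = 3,200,000 bits/s.
3,200,000 / 8 = 400,000 B/s = 400.00 kB/s.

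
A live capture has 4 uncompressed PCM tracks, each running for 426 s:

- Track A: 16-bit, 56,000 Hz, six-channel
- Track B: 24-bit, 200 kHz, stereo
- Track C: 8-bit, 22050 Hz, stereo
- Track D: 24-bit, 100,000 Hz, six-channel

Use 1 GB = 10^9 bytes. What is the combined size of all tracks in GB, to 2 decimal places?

1.58 GB

Track A: 56,000 × 426 × 2 × 6 = 286,272,000 bytes.
Track B: 200,000 × 426 × 3 × 2 = 511,200,000 bytes.
Track C: 22,050 × 426 × 1 × 2 = 18,786,600 bytes.
Track D: 100,000 × 426 × 3 × 6 = 766,800,000 bytes.
Total = 1,583,058,600 bytes = 1.58 GB.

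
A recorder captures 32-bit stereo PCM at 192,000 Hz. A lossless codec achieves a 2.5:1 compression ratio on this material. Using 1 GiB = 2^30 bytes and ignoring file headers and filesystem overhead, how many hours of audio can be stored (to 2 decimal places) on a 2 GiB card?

0.97 hours

Uncompressed byte rate = 192,000 × 4 × 2 = 1,536,000 bytes/s.
After 2.5:1 compression, effective rate ≈ 614400 bytes/s.
Capacity = 2 × 1,073,741,824 = 2,147,483,648 bytes.
2,147,483,648 / effective rate ≈ 3495.25 s → 0.97 hours.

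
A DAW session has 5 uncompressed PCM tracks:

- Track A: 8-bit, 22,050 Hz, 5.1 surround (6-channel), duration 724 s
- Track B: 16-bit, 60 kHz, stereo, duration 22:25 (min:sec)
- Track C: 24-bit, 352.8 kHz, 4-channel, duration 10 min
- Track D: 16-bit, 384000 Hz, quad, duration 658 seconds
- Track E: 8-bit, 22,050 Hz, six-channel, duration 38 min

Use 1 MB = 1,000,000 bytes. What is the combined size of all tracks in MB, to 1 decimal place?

5281.8 MB

Track A: 22,050 × 724 × 1 × 6 = 95,785,200 bytes.
Track B: 22:25 (min:sec) = 1,345 s; 60,000 × 1,345 × 2 × 2 = 322,800,000 bytes.
Track C: 10 min = 600 s; 352,800 × 600 × 3 × 4 = 2,540,160,000 bytes.
Track D: 384,000 × 658 × 2 × 4 = 2,021,376,000 bytes.
Track E: 38 min = 2,280 s; 22,050 × 2,280 × 1 × 6 = 301,644,000 bytes.
Total = 5,281,765,200 bytes = 5281.8 MB.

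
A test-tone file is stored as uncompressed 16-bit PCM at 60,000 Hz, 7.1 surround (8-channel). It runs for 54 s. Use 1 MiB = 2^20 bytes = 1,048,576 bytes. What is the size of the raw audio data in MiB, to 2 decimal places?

49.44 MiB

Bytes = 60,000 samples/s × 54 s × 2 bytes/sample × 8 ch = 51,840,000 bytes.
51,840,000 / 1,048,576 = 49.44 MiB.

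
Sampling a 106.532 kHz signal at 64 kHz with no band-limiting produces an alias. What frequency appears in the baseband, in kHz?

Nyquist = 64,000/2 = 32,000 Hz; 106,532 Hz exceeds it.
Alias = |106,532 − 2×64,000| = |106,532 − 128,000| = 21,468 Hz = 21.468 kHz.

21.468 kHz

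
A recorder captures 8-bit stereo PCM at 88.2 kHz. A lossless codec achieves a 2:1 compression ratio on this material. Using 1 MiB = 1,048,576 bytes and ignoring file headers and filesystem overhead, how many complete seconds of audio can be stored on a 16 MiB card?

190 seconds

Uncompressed byte rate = 88,200 × 1 × 2 = 176,400 bytes/s.
After 2:1 compression, effective rate ≈ 88200 bytes/s.
Capacity = 16 × 1,048,576 = 16,777,216 bytes.
16,777,216 / effective rate ≈ 190.22 s → 190 seconds.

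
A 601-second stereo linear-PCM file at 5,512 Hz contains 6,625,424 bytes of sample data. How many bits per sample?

8 bits

Bytes per sample = 6,625,424 / (5,512 × 601 × 2) = 6,625,424 / 6,625,424 = 1.
Bit depth = 1 × 8 = 8 bits.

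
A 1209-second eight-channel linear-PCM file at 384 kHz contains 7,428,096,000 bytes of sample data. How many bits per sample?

Bytes per sample = 7,428,096,000 / (384,000 × 1,209 × 8) = 7,428,096,000 / 3,714,048,000 = 2.
Bit depth = 2 × 8 = 16 bits.

16 bits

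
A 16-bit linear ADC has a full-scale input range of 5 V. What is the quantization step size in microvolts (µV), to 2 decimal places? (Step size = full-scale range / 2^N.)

5 V / 2^16 = 5 / 65,536 V = 76.29 µV.

76.29 µV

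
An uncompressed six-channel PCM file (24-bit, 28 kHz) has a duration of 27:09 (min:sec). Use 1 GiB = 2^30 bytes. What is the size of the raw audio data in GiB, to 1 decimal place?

0.8 GiB

Duration = 27:09 (min:sec) = 1,629 s.
Bytes = 28,000 samples/s × 1,629 s × 3 bytes/sample × 6 ch = 821,016,000 bytes.
821,016,000 / 1,073,741,824 = 0.8 GiB.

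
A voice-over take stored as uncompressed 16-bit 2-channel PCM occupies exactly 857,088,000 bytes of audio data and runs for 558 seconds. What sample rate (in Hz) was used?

384,000 Hz

Bytes = sample_rate × seconds × bytes_per_sample × channels.
sample_rate = 857,088,000 / (558 × 2 × 2) = 857,088,000 / 2,232 = 384,000 Hz.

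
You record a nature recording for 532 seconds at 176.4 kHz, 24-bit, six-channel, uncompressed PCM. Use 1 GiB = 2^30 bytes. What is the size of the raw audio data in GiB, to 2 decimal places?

1.57 GiB

Bytes = 176,400 samples/s × 532 s × 3 bytes/sample × 6 ch = 1,689,206,400 bytes.
1,689,206,400 / 1,073,741,824 = 1.57 GiB.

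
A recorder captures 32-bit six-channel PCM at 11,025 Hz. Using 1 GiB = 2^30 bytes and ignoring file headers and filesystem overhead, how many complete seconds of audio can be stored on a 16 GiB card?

64,927 seconds

Uncompressed byte rate = 11,025 × 4 × 6 = 264,600 bytes/s.
Capacity = 16 × 1,073,741,824 = 17,179,869,184 bytes.
17,179,869,184 / 264,600 ≈ 64927.7 s → 64,927 seconds.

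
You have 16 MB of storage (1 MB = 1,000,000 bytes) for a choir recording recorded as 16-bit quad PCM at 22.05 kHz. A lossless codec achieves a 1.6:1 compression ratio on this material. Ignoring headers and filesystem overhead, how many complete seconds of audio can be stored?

Uncompressed byte rate = 22,050 × 2 × 4 = 176,400 bytes/s.
After 1.6:1 compression, effective rate ≈ 110250 bytes/s.
Capacity = 16 × 1,000,000 = 16,000,000 bytes.
16,000,000 / effective rate ≈ 145.12 s → 145 seconds.

145 seconds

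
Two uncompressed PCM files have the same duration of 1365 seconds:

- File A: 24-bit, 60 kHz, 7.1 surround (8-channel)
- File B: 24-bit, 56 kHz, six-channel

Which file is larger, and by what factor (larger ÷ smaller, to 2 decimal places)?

File A, by a factor of 1.43

File A: 60,000 × 3 × 8 = 1,440,000 bytes/s.
File B: 56,000 × 3 × 6 = 1,008,000 bytes/s.
File A is larger; ratio = 1,965,600,000 / 1,375,920,000 = 1.43.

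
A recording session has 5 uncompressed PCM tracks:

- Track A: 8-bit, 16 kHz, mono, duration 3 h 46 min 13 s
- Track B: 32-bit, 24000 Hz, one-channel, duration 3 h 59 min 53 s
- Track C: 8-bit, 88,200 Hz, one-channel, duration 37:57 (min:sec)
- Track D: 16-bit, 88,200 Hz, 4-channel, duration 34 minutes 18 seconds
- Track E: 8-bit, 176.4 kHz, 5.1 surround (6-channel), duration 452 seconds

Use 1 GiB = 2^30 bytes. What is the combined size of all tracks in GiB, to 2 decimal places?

3.47 GiB

Track A: 3 h 46 min 13 s = 13,573 s; 16,000 × 13,573 × 1 × 1 = 217,168,000 bytes.
Track B: 3 h 59 min 53 s = 14,393 s; 24,000 × 14,393 × 4 × 1 = 1,381,728,000 bytes.
Track C: 37:57 (min:sec) = 2,277 s; 88,200 × 2,277 × 1 × 1 = 200,831,400 bytes.
Track D: 34 minutes 18 seconds = 2,058 s; 88,200 × 2,058 × 2 × 4 = 1,452,124,800 bytes.
Track E: 176,400 × 452 × 1 × 6 = 478,396,800 bytes.
Total = 3,730,249,000 bytes = 3.47 GiB.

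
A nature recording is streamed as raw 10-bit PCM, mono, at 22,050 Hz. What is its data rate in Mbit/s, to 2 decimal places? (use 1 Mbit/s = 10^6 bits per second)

Bit rate = 22,050 × 10 × 1 = 220,500 bits/s.
= 0.22 Mbit/s.

0.22 Mbit/s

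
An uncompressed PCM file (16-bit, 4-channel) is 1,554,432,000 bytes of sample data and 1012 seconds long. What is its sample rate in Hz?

Bytes = sample_rate × seconds × bytes_per_sample × channels.
sample_rate = 1,554,432,000 / (1,012 × 2 × 4) = 1,554,432,000 / 8,096 = 192,000 Hz.

192,000 Hz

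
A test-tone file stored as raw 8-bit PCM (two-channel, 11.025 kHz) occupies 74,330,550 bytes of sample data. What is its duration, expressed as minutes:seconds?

Byte rate = 11,025 × 1 × 2 = 22,050 bytes/s.
Duration = 74,330,550 / 22,050 = 3,371 s.
3,371 s = 56:11.

56:11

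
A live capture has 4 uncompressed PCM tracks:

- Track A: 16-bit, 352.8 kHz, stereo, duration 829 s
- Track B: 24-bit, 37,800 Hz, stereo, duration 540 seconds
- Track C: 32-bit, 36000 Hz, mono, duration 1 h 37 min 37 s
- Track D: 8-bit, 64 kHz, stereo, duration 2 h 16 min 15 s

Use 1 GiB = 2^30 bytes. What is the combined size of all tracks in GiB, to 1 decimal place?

Track A: 352,800 × 829 × 2 × 2 = 1,169,884,800 bytes.
Track B: 37,800 × 540 × 3 × 2 = 122,472,000 bytes.
Track C: 1 h 37 min 37 s = 5,857 s; 36,000 × 5,857 × 4 × 1 = 843,408,000 bytes.
Track D: 2 h 16 min 15 s = 8,175 s; 64,000 × 8,175 × 1 × 2 = 1,046,400,000 bytes.
Total = 3,182,164,800 bytes = 3.0 GiB.

3.0 GiB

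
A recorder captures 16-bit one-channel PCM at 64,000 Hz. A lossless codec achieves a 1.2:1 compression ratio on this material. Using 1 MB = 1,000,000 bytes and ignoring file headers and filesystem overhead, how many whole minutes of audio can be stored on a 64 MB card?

Uncompressed byte rate = 64,000 × 2 × 1 = 128,000 bytes/s.
After 1.2:1 compression, effective rate ≈ 106666.67 bytes/s.
Capacity = 64 × 1,000,000 = 64,000,000 bytes.
64,000,000 / effective rate ≈ 600 s → 10 minutes.

10 minutes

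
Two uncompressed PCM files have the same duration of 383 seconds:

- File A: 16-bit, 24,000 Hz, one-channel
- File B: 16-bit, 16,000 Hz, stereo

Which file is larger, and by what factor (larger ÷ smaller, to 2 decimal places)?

File A: 24,000 × 2 × 1 = 48,000 bytes/s.
File B: 16,000 × 2 × 2 = 64,000 bytes/s.
File B is larger; ratio = 24,512,000 / 18,384,000 = 1.33.

File B, by a factor of 1.33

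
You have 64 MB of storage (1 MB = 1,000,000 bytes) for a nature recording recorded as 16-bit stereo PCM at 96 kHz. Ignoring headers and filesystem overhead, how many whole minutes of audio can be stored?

2 minutes

Uncompressed byte rate = 96,000 × 2 × 2 = 384,000 bytes/s.
Capacity = 64 × 1,000,000 = 64,000,000 bytes.
64,000,000 / 384,000 ≈ 166.67 s → 2 minutes.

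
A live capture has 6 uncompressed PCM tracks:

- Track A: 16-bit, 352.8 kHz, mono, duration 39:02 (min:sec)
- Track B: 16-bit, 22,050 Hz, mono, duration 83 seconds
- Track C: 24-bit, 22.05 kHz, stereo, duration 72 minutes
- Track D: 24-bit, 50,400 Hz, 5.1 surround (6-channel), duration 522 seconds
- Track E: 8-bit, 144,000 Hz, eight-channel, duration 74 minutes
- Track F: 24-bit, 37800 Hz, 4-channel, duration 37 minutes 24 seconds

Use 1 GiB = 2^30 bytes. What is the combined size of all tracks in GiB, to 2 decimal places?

Track A: 39:02 (min:sec) = 2,342 s; 352,800 × 2,342 × 2 × 1 = 1,652,515,200 bytes.
Track B: 22,050 × 83 × 2 × 1 = 3,660,300 bytes.
Track C: 72 minutes = 4,320 s; 22,050 × 4,320 × 3 × 2 = 571,536,000 bytes.
Track D: 50,400 × 522 × 3 × 6 = 473,558,400 bytes.
Track E: 74 minutes = 4,440 s; 144,000 × 4,440 × 1 × 8 = 5,114,880,000 bytes.
Track F: 37 minutes 24 seconds = 2,244 s; 37,800 × 2,244 × 3 × 4 = 1,017,878,400 bytes.
Total = 8,834,028,300 bytes = 8.23 GiB.

8.23 GiB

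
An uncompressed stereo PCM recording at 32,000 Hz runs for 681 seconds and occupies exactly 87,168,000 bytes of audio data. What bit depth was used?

Bytes per sample = 87,168,000 / (32,000 × 681 × 2) = 87,168,000 / 43,584,000 = 2.
Bit depth = 2 × 8 = 16 bits.

16 bits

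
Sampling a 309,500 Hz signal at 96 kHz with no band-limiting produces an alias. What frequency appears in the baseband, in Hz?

21,500 Hz

Nyquist = 96,000/2 = 48,000 Hz; 309,500 Hz exceeds it.
Alias = |309,500 − 3×96,000| = |309,500 − 288,000| = 21,500 Hz.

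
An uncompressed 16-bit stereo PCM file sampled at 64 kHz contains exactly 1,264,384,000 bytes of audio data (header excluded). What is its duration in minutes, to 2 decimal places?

82.32 minutes

Byte rate = 64,000 × 2 × 2 = 256,000 bytes/s.
Duration = 1,264,384,000 / 256,000 = 4,939 s.
4,939 s / 60 = 82.32 minutes.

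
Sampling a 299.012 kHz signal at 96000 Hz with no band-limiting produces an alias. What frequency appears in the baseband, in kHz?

Nyquist = 96,000/2 = 48,000 Hz; 299,012 Hz exceeds it.
Alias = |299,012 − 3×96,000| = |299,012 − 288,000| = 11,012 Hz = 11.012 kHz.

11.012 kHz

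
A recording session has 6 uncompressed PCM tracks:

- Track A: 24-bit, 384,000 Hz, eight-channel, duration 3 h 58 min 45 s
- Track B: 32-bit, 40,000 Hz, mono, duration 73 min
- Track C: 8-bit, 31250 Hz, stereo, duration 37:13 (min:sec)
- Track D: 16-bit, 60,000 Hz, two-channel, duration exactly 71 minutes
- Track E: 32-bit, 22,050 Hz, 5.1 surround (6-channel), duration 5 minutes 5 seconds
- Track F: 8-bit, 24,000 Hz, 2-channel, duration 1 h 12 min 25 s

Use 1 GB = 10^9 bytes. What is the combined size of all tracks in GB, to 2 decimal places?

134.25 GB

Track A: 3 h 58 min 45 s = 14,325 s; 384,000 × 14,325 × 3 × 8 = 132,019,200,000 bytes.
Track B: 73 min = 4,380 s; 40,000 × 4,380 × 4 × 1 = 700,800,000 bytes.
Track C: 37:13 (min:sec) = 2,233 s; 31,250 × 2,233 × 1 × 2 = 139,562,500 bytes.
Track D: exactly 71 minutes = 4,260 s; 60,000 × 4,260 × 2 × 2 = 1,022,400,000 bytes.
Track E: 5 minutes 5 seconds = 305 s; 22,050 × 305 × 4 × 6 = 161,406,000 bytes.
Track F: 1 h 12 min 25 s = 4,345 s; 24,000 × 4,345 × 1 × 2 = 208,560,000 bytes.
Total = 134,251,928,500 bytes = 134.25 GB.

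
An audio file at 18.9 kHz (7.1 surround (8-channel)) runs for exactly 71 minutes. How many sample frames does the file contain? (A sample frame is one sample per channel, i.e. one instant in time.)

80,514,000 sample frames

exactly 71 minutes = 4,260 s.
18,900 samples/s × 4,260 s = 80,514,000 frames.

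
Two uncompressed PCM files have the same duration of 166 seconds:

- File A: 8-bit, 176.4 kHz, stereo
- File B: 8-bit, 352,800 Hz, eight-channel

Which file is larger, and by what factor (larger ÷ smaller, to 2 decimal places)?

File A: 176,400 × 1 × 2 = 352,800 bytes/s.
File B: 352,800 × 1 × 8 = 2,822,400 bytes/s.
File B is larger; ratio = 468,518,400 / 58,564,800 = 8.00.

File B, by a factor of 8.00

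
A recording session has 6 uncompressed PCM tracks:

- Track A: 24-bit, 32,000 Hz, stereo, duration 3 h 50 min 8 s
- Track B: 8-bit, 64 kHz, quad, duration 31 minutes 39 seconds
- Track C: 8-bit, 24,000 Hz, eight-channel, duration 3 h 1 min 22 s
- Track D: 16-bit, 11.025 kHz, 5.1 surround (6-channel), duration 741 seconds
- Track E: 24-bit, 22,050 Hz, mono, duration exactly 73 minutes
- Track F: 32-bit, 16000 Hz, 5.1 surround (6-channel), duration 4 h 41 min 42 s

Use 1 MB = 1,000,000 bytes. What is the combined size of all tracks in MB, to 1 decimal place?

12104.8 MB

Track A: 3 h 50 min 8 s = 13,808 s; 32,000 × 13,808 × 3 × 2 = 2,651,136,000 bytes.
Track B: 31 minutes 39 seconds = 1,899 s; 64,000 × 1,899 × 1 × 4 = 486,144,000 bytes.
Track C: 3 h 1 min 22 s = 10,882 s; 24,000 × 10,882 × 1 × 8 = 2,089,344,000 bytes.
Track D: 11,025 × 741 × 2 × 6 = 98,034,300 bytes.
Track E: exactly 73 minutes = 4,380 s; 22,050 × 4,380 × 3 × 1 = 289,737,000 bytes.
Track F: 4 h 41 min 42 s = 16,902 s; 16,000 × 16,902 × 4 × 6 = 6,490,368,000 bytes.
Total = 12,104,763,300 bytes = 12104.8 MB.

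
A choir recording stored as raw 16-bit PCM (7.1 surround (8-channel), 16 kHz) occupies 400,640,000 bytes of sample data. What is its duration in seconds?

1,565 seconds

Byte rate = 16,000 × 2 × 8 = 256,000 bytes/s.
Duration = 400,640,000 / 256,000 = 1,565 s.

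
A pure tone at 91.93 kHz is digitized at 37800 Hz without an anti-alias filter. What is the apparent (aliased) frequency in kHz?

Nyquist = 37,800/2 = 18,900 Hz; 91,930 Hz exceeds it.
Alias = |91,930 − 2×37,800| = |91,930 − 75,600| = 16,330 Hz = 16.33 kHz.

16.33 kHz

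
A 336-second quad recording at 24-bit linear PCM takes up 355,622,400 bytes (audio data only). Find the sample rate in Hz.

88,200 Hz

Bytes = sample_rate × seconds × bytes_per_sample × channels.
sample_rate = 355,622,400 / (336 × 3 × 4) = 355,622,400 / 4,032 = 88,200 Hz.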